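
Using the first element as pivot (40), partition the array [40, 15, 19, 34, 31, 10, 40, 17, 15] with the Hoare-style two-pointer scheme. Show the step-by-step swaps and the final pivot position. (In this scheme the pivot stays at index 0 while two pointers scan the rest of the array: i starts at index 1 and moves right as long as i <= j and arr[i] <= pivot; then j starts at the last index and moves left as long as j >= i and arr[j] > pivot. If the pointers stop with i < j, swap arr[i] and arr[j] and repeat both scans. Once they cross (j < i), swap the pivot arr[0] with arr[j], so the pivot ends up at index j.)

Hoare-style two-pointer partition with pivot = 40:

Initial array: [40, 15, 19, 34, 31, 10, 40, 17, 15]

Pointers start at i = 1, j = 8.
i ends at 9, j ends at 8: the pointers have crossed (j < i), so scanning stops.

Swap pivot arr[0] with arr[8] to place pivot at position 8: [15, 15, 19, 34, 31, 10, 40, 17, 40]
Pivot position: 8

After partitioning with pivot 40, the array becomes [15, 15, 19, 34, 31, 10, 40, 17, 40]. The pivot is placed at index 8. All elements to the left of the pivot are <= 40, and all elements to the right are > 40.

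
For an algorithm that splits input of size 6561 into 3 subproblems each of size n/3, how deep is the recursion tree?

For divide and conquer with division factor 3:

Problem sizes at each level:
Level 0: 6561
Level 1: 2187
Level 2: 729
Level 3: 243
Level 4: 81
Level 5: 27
Level 6: 9
Level 7: 3
Level 8: 1

The root is level 0 and the size-1 base case is level 8 (the tree spans levels 0 through 8, i.e. 9 levels counting the root), so the depth is the number of divisions: log_3(6561) = 8

The recursion tree depth is log_3(6561) = 8. At each level, the problem size is divided by 3, so it takes 8 divisions to reduce to a base case of size 1. The algorithm makes 3 recursive calls at each level.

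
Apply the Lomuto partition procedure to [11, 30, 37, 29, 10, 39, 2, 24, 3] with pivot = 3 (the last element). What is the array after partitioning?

Lomuto partition with pivot = 3:

Initial array: [11, 30, 37, 29, 10, 39, 2, 24, 3]

arr[0]=11 > 3: no swap
arr[1]=30 > 3: no swap
arr[2]=37 > 3: no swap
arr[3]=29 > 3: no swap
arr[4]=10 > 3: no swap
arr[5]=39 > 3: no swap
arr[6]=2 <= 3: swap with position 0, array becomes [2, 30, 37, 29, 10, 39, 11, 24, 3]
arr[7]=24 > 3: no swap

Place pivot at position 1: [2, 3, 37, 29, 10, 39, 11, 24, 30]
Pivot position: 1

After partitioning with pivot 3, the array becomes [2, 3, 37, 29, 10, 39, 11, 24, 30]. The pivot is placed at index 1. All elements to the left of the pivot are <= 3, and all elements to the right are > 3.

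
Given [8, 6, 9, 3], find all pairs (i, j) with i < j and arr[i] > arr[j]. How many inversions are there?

Finding inversions in [8, 6, 9, 3]:

(0, 1): arr[0]=8 > arr[1]=6
(0, 3): arr[0]=8 > arr[3]=3
(1, 3): arr[1]=6 > arr[3]=3
(2, 3): arr[2]=9 > arr[3]=3

Total inversions: 4

The array has 4 inversion(s): (0,1), (0,3), (1,3), (2,3). Each pair (i,j) satisfies i < j and arr[i] > arr[j].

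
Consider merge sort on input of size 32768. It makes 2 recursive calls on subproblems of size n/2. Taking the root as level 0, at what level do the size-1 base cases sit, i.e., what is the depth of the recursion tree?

For divide and conquer with division factor 2:

Problem sizes at each level:
Level 0: 32768
Level 1: 16384
Level 2: 8192
Level 3: 4096
Level 4: 2048
Level 5: 1024
Level 6: 512
Level 7: 256
Level 8: 128
Level 9: 64
Level 10: 32
Level 11: 16
Level 12: 8
Level 13: 4
Level 14: 2
Level 15: 1

The root is level 0 and the size-1 base case is level 15 (the tree spans levels 0 through 15, i.e. 16 levels counting the root), so the depth is the number of divisions: log_2(32768) = 15

The recursion tree depth is log_2(32768) = 15. At each level, the problem size is divided by 2, so it takes 15 divisions to reduce to a base case of size 1. The algorithm makes 2 recursive calls at each level.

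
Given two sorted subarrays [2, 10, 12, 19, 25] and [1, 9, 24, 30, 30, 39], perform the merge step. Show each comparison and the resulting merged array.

Merging process:

Compare 2 vs 1: take 1 from right. Merged: [1]
Compare 2 vs 9: take 2 from left. Merged: [1, 2]
Compare 10 vs 9: take 9 from right. Merged: [1, 2, 9]
Compare 10 vs 24: take 10 from left. Merged: [1, 2, 9, 10]
Compare 12 vs 24: take 12 from left. Merged: [1, 2, 9, 10, 12]
Compare 19 vs 24: take 19 from left. Merged: [1, 2, 9, 10, 12, 19]
Compare 25 vs 24: take 24 from right. Merged: [1, 2, 9, 10, 12, 19, 24]
Compare 25 vs 30: take 25 from left. Merged: [1, 2, 9, 10, 12, 19, 24, 25]
Append remaining from right: [30, 30, 39]. Merged: [1, 2, 9, 10, 12, 19, 24, 25, 30, 30, 39]

Final merged array: [1, 2, 9, 10, 12, 19, 24, 25, 30, 30, 39]
Total comparisons: 8

The merged array is [1, 2, 9, 10, 12, 19, 24, 25, 30, 30, 39], requiring 8 comparisons. The merge step runs in O(n) time where n is the total number of elements.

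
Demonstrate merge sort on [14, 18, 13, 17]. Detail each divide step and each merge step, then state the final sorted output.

Merge sort trace:

Split: [14, 18, 13, 17] -> [14, 18] and [13, 17]
  Split: [14, 18] -> [14] and [18]
  Merge: [14] + [18] -> [14, 18]
  Split: [13, 17] -> [13] and [17]
  Merge: [13] + [17] -> [13, 17]
Merge: [14, 18] + [13, 17] -> [13, 14, 17, 18]

Final sorted array: [13, 14, 17, 18]

The merge sort proceeds by recursively splitting the array and merging sorted halves.
After all merges, the sorted array is [13, 14, 17, 18].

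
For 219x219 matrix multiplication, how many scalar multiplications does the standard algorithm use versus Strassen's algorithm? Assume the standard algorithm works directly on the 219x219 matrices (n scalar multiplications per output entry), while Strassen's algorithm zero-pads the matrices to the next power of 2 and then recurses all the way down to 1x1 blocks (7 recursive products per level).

Matrix multiplication for 219x219 matrices:

Strassen's algorithm requires power-of-2 dimensions. Pad 219x219 to 256x256 (next power of 2).

Standard algorithm: 219^3 = 10503459 multiplications
Strassen's algorithm: 7^(log2(256)) = 7^8 = 5764801 multiplications
Savings: 10503459 - 5764801 = 4738658 multiplications

Standard: 10503459 multiplications (219^3). Strassen: 5764801 multiplications (7^8, after padding to 256x256). Strassen reduces 8 recursive multiplications to 7 at each level.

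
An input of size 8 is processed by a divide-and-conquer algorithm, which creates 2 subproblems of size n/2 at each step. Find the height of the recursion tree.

For divide and conquer with division factor 2:

Problem sizes at each level:
Level 0: 8
Level 1: 4
Level 2: 2
Level 3: 1

The root is level 0 and the size-1 base case is level 3 (the tree spans levels 0 through 3, i.e. 4 levels counting the root), so the depth is the number of divisions: log_2(8) = 3

The recursion tree depth is log_2(8) = 3. At each level, the problem size is divided by 2, so it takes 3 divisions to reduce to a base case of size 1. The algorithm makes 2 recursive calls at each level.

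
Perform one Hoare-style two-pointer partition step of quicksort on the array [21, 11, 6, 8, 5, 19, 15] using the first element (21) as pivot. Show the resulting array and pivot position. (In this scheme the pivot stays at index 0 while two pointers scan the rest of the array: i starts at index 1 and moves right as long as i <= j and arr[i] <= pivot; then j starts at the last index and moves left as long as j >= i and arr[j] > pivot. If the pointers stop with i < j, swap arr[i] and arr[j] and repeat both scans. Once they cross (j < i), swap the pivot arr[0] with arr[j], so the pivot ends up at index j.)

Hoare-style two-pointer partition with pivot = 21:

Initial array: [21, 11, 6, 8, 5, 19, 15]

Pointers start at i = 1, j = 6.
i ends at 7, j ends at 6: the pointers have crossed (j < i), so scanning stops.

Swap pivot arr[0] with arr[6] to place pivot at position 6: [15, 11, 6, 8, 5, 19, 21]
Pivot position: 6

After partitioning with pivot 21, the array becomes [15, 11, 6, 8, 5, 19, 21]. The pivot is placed at index 6. All elements to the left of the pivot are <= 21, and all elements to the right are > 21.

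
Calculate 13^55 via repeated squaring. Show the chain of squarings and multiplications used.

Computing 13^55 by squaring (build up from 13^1; each line after the first costs one multiplication):

13^1 = 13
13^2 = (13^1)^2 = 13^2 = 169
13^3 = 13 * 13^2 = 13 * 169 = 2197
13^6 = (13^3)^2 = 2197^2 = 4826809
13^12 = (13^6)^2 = 4826809^2 = 23298085122481
13^13 = 13 * 13^12 = 13 * 23298085122481 = 302875106592253
13^26 = (13^13)^2 = 302875106592253^2 = 91733330193268616658399616009
13^27 = 13 * 13^26 = 13 * 91733330193268616658399616009 = 1192533292512492016559195008117
13^54 = (13^27)^2 = 1192533292512492016559195008117^2 = 1422135653750684847524758738836375672734734444846971695885689
13^55 = 13 * 13^54 = 13 * 1422135653750684847524758738836375672734734444846971695885689 = 18487763498758903017821863604872883745551547783010632046513957

Result: 18487763498758903017821863604872883745551547783010632046513957
Multiplications needed: 9 (9 lines after 13^1)

13^55 = 18487763498758903017821863604872883745551547783010632046513957. Using exponentiation by squaring, this requires 9 multiplications. The key idea: if the exponent is even, square the half-power; if odd, multiply by the base once.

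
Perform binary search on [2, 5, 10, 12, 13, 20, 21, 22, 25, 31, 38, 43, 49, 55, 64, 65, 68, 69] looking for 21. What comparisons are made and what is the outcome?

Binary search for 21 in [2, 5, 10, 12, 13, 20, 21, 22, 25, 31, 38, 43, 49, 55, 64, 65, 68, 69]:

lo=0, hi=17, mid=8, arr[mid]=25 -> 25 > 21, search left half
lo=0, hi=7, mid=3, arr[mid]=12 -> 12 < 21, search right half
lo=4, hi=7, mid=5, arr[mid]=20 -> 20 < 21, search right half
lo=6, hi=7, mid=6, arr[mid]=21 -> Found target at index 6!

Binary search finds 21 at index 6 after 4 comparisons. The search repeatedly halves the search space by comparing with the middle element.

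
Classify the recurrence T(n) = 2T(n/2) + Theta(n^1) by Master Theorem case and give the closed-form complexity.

Master Theorem for T(n) = 2T(n/2) + O(n^1):

a = 2, b = 2, c = 1
log_b(a) = log_2(2) = 1.0000

Case 2: c = 1 = log_2(2) = 1.0000
T(n) = O(n^1 log n) = O(n log n)

For T(n) = 2T(n/2) + O(n^1): log_2(2) = 1.0000. This is Case 2 of the Master Theorem (c = log_b(a), equal work at all levels), giving O(n log n).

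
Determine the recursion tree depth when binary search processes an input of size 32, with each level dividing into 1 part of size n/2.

For divide and conquer with division factor 2:

Problem sizes at each level:
Level 0: 32
Level 1: 16
Level 2: 8
Level 3: 4
Level 4: 2
Level 5: 1

The root is level 0 and the size-1 base case is level 5 (the tree spans levels 0 through 5, i.e. 6 levels counting the root), so the depth is the number of divisions: log_2(32) = 5

The recursion tree depth is log_2(32) = 5. At each level, the problem size is divided by 2, so it takes 5 divisions to reduce to a base case of size 1. The algorithm makes 1 recursive call at each level.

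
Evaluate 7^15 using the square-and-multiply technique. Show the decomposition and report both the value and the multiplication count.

Computing 7^15 by squaring (build up from 7^1; each line after the first costs one multiplication):

7^1 = 7
7^2 = (7^1)^2 = 7^2 = 49
7^3 = 7 * 7^2 = 7 * 49 = 343
7^6 = (7^3)^2 = 343^2 = 117649
7^7 = 7 * 7^6 = 7 * 117649 = 823543
7^14 = (7^7)^2 = 823543^2 = 678223072849
7^15 = 7 * 7^14 = 7 * 678223072849 = 4747561509943

Result: 4747561509943
Multiplications needed: 6 (6 lines after 7^1)

7^15 = 4747561509943. Using exponentiation by squaring, this requires 6 multiplications. The key idea: if the exponent is even, square the half-power; if odd, multiply by the base once.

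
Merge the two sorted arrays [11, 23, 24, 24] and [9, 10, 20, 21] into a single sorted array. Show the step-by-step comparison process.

Merging process:

Compare 11 vs 9: take 9 from right. Merged: [9]
Compare 11 vs 10: take 10 from right. Merged: [9, 10]
Compare 11 vs 20: take 11 from left. Merged: [9, 10, 11]
Compare 23 vs 20: take 20 from right. Merged: [9, 10, 11, 20]
Compare 23 vs 21: take 21 from right. Merged: [9, 10, 11, 20, 21]
Append remaining from left: [23, 24, 24]. Merged: [9, 10, 11, 20, 21, 23, 24, 24]

Final merged array: [9, 10, 11, 20, 21, 23, 24, 24]
Total comparisons: 5

The merged array is [9, 10, 11, 20, 21, 23, 24, 24], requiring 5 comparisons. The merge step runs in O(n) time where n is the total number of elements.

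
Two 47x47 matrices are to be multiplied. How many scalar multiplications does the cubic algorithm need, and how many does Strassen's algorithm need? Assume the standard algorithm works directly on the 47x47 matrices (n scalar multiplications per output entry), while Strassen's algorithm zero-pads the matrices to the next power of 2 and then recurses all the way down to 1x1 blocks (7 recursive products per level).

Matrix multiplication for 47x47 matrices:

Strassen's algorithm requires power-of-2 dimensions. Pad 47x47 to 64x64 (next power of 2).

Standard algorithm: 47^3 = 103823 multiplications
Strassen's algorithm: 7^(log2(64)) = 7^6 = 117649 multiplications
Difference: 103823 - 117649 = -13826 (Strassen uses MORE here due to padding overhead — for small or just-over-power-of-2 n, padding can outweigh the per-level savings)

Standard: 103823 multiplications (47^3). Strassen: 117649 multiplications (7^6, after padding to 64x64). Strassen reduces 8 recursive multiplications to 7 at each level.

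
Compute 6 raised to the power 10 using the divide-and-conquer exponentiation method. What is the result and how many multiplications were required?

Computing 6^10 by squaring (build up from 6^1; each line after the first costs one multiplication):

6^1 = 6
6^2 = (6^1)^2 = 6^2 = 36
6^4 = (6^2)^2 = 36^2 = 1296
6^5 = 6 * 6^4 = 6 * 1296 = 7776
6^10 = (6^5)^2 = 7776^2 = 60466176

Result: 60466176
Multiplications needed: 4 (4 lines after 6^1)

6^10 = 60466176. Using exponentiation by squaring, this requires 4 multiplications. The key idea: if the exponent is even, square the half-power; if odd, multiply by the base once.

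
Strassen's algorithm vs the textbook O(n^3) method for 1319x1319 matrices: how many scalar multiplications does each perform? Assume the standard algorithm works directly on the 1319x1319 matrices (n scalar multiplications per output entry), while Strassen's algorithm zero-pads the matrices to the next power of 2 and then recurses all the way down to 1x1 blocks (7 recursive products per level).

Matrix multiplication for 1319x1319 matrices:

Strassen's algorithm requires power-of-2 dimensions. Pad 1319x1319 to 2048x2048 (next power of 2).

Standard algorithm: 1319^3 = 2294744759 multiplications
Strassen's algorithm: 7^(log2(2048)) = 7^11 = 1977326743 multiplications
Savings: 2294744759 - 1977326743 = 317418016 multiplications

Standard: 2294744759 multiplications (1319^3). Strassen: 1977326743 multiplications (7^11, after padding to 2048x2048). Strassen reduces 8 recursive multiplications to 7 at each level.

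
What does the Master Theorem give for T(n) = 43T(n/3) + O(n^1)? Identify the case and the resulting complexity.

Master Theorem for T(n) = 43T(n/3) + O(n^1):

a = 43, b = 3, c = 1
log_b(a) = log_3(43) = 3.4236

Case 1: c = 1 < log_3(43) = 3.4236
T(n) = O(n^(log_3 43))

For T(n) = 43T(n/3) + O(n^1): log_3(43) = 3.4236. This is Case 1 of the Master Theorem (c < log_b(a), work dominated by leaves), giving O(n^(log_3 43)).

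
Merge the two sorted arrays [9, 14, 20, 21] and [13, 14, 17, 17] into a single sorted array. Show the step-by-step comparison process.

Merging process:

Compare 9 vs 13: take 9 from left. Merged: [9]
Compare 14 vs 13: take 13 from right. Merged: [9, 13]
Compare 14 vs 14: take 14 from left. Merged: [9, 13, 14]
Compare 20 vs 14: take 14 from right. Merged: [9, 13, 14, 14]
Compare 20 vs 17: take 17 from right. Merged: [9, 13, 14, 14, 17]
Compare 20 vs 17: take 17 from right. Merged: [9, 13, 14, 14, 17, 17]
Append remaining from left: [20, 21]. Merged: [9, 13, 14, 14, 17, 17, 20, 21]

Final merged array: [9, 13, 14, 14, 17, 17, 20, 21]
Total comparisons: 6

The merged array is [9, 13, 14, 14, 17, 17, 20, 21], requiring 6 comparisons. The merge step runs in O(n) time where n is the total number of elements.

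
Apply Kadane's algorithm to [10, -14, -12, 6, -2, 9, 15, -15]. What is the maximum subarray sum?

Using Kadane's algorithm on [10, -14, -12, 6, -2, 9, 15, -15]:

Scanning through the array:
Position 1 (value -14): max_ending_here = -4, max_so_far = 10
Position 2 (value -12): max_ending_here = -12, max_so_far = 10
Position 3 (value 6): max_ending_here = 6, max_so_far = 10
Position 4 (value -2): max_ending_here = 4, max_so_far = 10
Position 5 (value 9): max_ending_here = 13, max_so_far = 13
Position 6 (value 15): max_ending_here = 28, max_so_far = 28
Position 7 (value -15): max_ending_here = 13, max_so_far = 28

Maximum subarray: [6, -2, 9, 15]
Maximum sum: 28

The maximum subarray is [6, -2, 9, 15] with sum 28. This subarray runs from index 3 to index 6.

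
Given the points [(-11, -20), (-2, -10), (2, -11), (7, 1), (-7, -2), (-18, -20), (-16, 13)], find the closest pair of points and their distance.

Computing all pairwise distances among 7 points:

d((-11, -20), (-2, -10)) = 13.4536
d((-11, -20), (2, -11)) = 15.8114
d((-11, -20), (7, 1)) = 27.6586
d((-11, -20), (-7, -2)) = 18.4391
d((-11, -20), (-18, -20)) = 7.0
d((-11, -20), (-16, 13)) = 33.3766
d((-2, -10), (2, -11)) = 4.1231 <-- minimum
d((-2, -10), (7, 1)) = 14.2127
d((-2, -10), (-7, -2)) = 9.434
d((-2, -10), (-18, -20)) = 18.868
d((-2, -10), (-16, 13)) = 26.9258
d((2, -11), (7, 1)) = 13.0
d((2, -11), (-7, -2)) = 12.7279
d((2, -11), (-18, -20)) = 21.9317
d((2, -11), (-16, 13)) = 30.0
d((7, 1), (-7, -2)) = 14.3178
d((7, 1), (-18, -20)) = 32.6497
d((7, 1), (-16, 13)) = 25.9422
d((-7, -2), (-18, -20)) = 21.095
d((-7, -2), (-16, 13)) = 17.4929
d((-18, -20), (-16, 13)) = 33.0606

Closest pair: (-2, -10) and (2, -11) with distance 4.1231

The closest pair is (-2, -10) and (2, -11) with Euclidean distance 4.1231. For 7 points, brute-force pairwise comparison is shown above. For large n, the divide-and-conquer algorithm (sort by x, recurse on halves, check the dividing strip) achieves O(n log n).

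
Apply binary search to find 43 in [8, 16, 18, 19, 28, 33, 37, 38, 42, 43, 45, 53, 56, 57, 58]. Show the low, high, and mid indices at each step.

Binary search for 43 in [8, 16, 18, 19, 28, 33, 37, 38, 42, 43, 45, 53, 56, 57, 58]:

lo=0, hi=14, mid=7, arr[mid]=38 -> 38 < 43, search right half
lo=8, hi=14, mid=11, arr[mid]=53 -> 53 > 43, search left half
lo=8, hi=10, mid=9, arr[mid]=43 -> Found target at index 9!

Binary search finds 43 at index 9 after 3 comparisons. The search repeatedly halves the search space by comparing with the middle element.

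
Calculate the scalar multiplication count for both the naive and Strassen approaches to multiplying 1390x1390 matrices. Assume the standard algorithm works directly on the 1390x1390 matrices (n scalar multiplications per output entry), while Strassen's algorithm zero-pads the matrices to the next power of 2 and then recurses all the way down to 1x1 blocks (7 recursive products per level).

Matrix multiplication for 1390x1390 matrices:

Strassen's algorithm requires power-of-2 dimensions. Pad 1390x1390 to 2048x2048 (next power of 2).

Standard algorithm: 1390^3 = 2685619000 multiplications
Strassen's algorithm: 7^(log2(2048)) = 7^11 = 1977326743 multiplications
Savings: 2685619000 - 1977326743 = 708292257 multiplications

Standard: 2685619000 multiplications (1390^3). Strassen: 1977326743 multiplications (7^11, after padding to 2048x2048). Strassen reduces 8 recursive multiplications to 7 at each level.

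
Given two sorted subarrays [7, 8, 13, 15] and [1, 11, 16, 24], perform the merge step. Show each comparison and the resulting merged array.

Merging process:

Compare 7 vs 1: take 1 from right. Merged: [1]
Compare 7 vs 11: take 7 from left. Merged: [1, 7]
Compare 8 vs 11: take 8 from left. Merged: [1, 7, 8]
Compare 13 vs 11: take 11 from right. Merged: [1, 7, 8, 11]
Compare 13 vs 16: take 13 from left. Merged: [1, 7, 8, 11, 13]
Compare 15 vs 16: take 15 from left. Merged: [1, 7, 8, 11, 13, 15]
Append remaining from right: [16, 24]. Merged: [1, 7, 8, 11, 13, 15, 16, 24]

Final merged array: [1, 7, 8, 11, 13, 15, 16, 24]
Total comparisons: 6

The merged array is [1, 7, 8, 11, 13, 15, 16, 24], requiring 6 comparisons. The merge step runs in O(n) time where n is the total number of elements.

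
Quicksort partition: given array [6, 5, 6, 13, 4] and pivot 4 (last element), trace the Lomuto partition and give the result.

Lomuto partition with pivot = 4:

Initial array: [6, 5, 6, 13, 4]

arr[0]=6 > 4: no swap
arr[1]=5 > 4: no swap
arr[2]=6 > 4: no swap
arr[3]=13 > 4: no swap

Place pivot at position 0: [4, 5, 6, 13, 6]
Pivot position: 0

After partitioning with pivot 4, the array becomes [4, 5, 6, 13, 6]. The pivot is placed at index 0. All elements to the left of the pivot are <= 4, and all elements to the right are > 4.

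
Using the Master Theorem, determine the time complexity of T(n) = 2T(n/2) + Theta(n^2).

Master Theorem for T(n) = 2T(n/2) + O(n^2):

a = 2, b = 2, c = 2
log_b(a) = log_2(2) = 1.0000

Case 3: c = 2 > log_2(2) = 1.0000
T(n) = O(n^2) = O(n^2)

For T(n) = 2T(n/2) + O(n^2): log_2(2) = 1.0000. This is Case 3 of the Master Theorem (c > log_b(a), work dominated by root), giving O(n^2).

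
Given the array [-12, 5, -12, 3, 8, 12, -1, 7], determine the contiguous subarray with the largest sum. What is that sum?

Using Kadane's algorithm on [-12, 5, -12, 3, 8, 12, -1, 7]:

Scanning through the array:
Position 1 (value 5): max_ending_here = 5, max_so_far = 5
Position 2 (value -12): max_ending_here = -7, max_so_far = 5
Position 3 (value 3): max_ending_here = 3, max_so_far = 5
Position 4 (value 8): max_ending_here = 11, max_so_far = 11
Position 5 (value 12): max_ending_here = 23, max_so_far = 23
Position 6 (value -1): max_ending_here = 22, max_so_far = 23
Position 7 (value 7): max_ending_here = 29, max_so_far = 29

Maximum subarray: [3, 8, 12, -1, 7]
Maximum sum: 29

The maximum subarray is [3, 8, 12, -1, 7] with sum 29. This subarray runs from index 3 to index 7.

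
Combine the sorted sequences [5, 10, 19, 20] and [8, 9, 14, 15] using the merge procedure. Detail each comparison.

Merging process:

Compare 5 vs 8: take 5 from left. Merged: [5]
Compare 10 vs 8: take 8 from right. Merged: [5, 8]
Compare 10 vs 9: take 9 from right. Merged: [5, 8, 9]
Compare 10 vs 14: take 10 from left. Merged: [5, 8, 9, 10]
Compare 19 vs 14: take 14 from right. Merged: [5, 8, 9, 10, 14]
Compare 19 vs 15: take 15 from right. Merged: [5, 8, 9, 10, 14, 15]
Append remaining from left: [19, 20]. Merged: [5, 8, 9, 10, 14, 15, 19, 20]

Final merged array: [5, 8, 9, 10, 14, 15, 19, 20]
Total comparisons: 6

The merged array is [5, 8, 9, 10, 14, 15, 19, 20], requiring 6 comparisons. The merge step runs in O(n) time where n is the total number of elements.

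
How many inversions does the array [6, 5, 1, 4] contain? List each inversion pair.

Finding inversions in [6, 5, 1, 4]:

(0, 1): arr[0]=6 > arr[1]=5
(0, 2): arr[0]=6 > arr[2]=1
(0, 3): arr[0]=6 > arr[3]=4
(1, 2): arr[1]=5 > arr[2]=1
(1, 3): arr[1]=5 > arr[3]=4

Total inversions: 5

The array has 5 inversion(s): (0,1), (0,2), (0,3), (1,2), (1,3). Each pair (i,j) satisfies i < j and arr[i] > arr[j].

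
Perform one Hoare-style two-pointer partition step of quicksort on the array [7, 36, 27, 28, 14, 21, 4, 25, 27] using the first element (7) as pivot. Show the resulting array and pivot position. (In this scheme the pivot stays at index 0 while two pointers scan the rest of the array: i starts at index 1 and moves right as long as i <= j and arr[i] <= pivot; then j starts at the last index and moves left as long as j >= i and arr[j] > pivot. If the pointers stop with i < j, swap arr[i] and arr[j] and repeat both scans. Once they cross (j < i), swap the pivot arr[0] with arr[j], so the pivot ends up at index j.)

Hoare-style two-pointer partition with pivot = 7:

Initial array: [7, 36, 27, 28, 14, 21, 4, 25, 27]

Pointers start at i = 1, j = 8.
i stops at index 1 (arr[1]=36 > 7), j stops at index 6 (arr[6]=4 <= 7): swap arr[1] and arr[6], array becomes [7, 4, 27, 28, 14, 21, 36, 25, 27]
i ends at 2, j ends at 1: the pointers have crossed (j < i), so scanning stops.

Swap pivot arr[0] with arr[1] to place pivot at position 1: [4, 7, 27, 28, 14, 21, 36, 25, 27]
Pivot position: 1

After partitioning with pivot 7, the array becomes [4, 7, 27, 28, 14, 21, 36, 25, 27]. The pivot is placed at index 1. All elements to the left of the pivot are <= 7, and all elements to the right are > 7.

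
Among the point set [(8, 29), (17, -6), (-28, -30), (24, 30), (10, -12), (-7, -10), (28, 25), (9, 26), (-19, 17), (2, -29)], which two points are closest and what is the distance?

Computing all pairwise distances among 10 points:

d((8, 29), (17, -6)) = 36.1386
d((8, 29), (-28, -30)) = 69.1158
d((8, 29), (24, 30)) = 16.0312
d((8, 29), (10, -12)) = 41.0488
d((8, 29), (-7, -10)) = 41.7852
d((8, 29), (28, 25)) = 20.3961
d((8, 29), (9, 26)) = 3.1623 <-- minimum
d((8, 29), (-19, 17)) = 29.5466
d((8, 29), (2, -29)) = 58.3095
d((17, -6), (-28, -30)) = 51.0
d((17, -6), (24, 30)) = 36.6742
d((17, -6), (10, -12)) = 9.2195
d((17, -6), (-7, -10)) = 24.3311
d((17, -6), (28, 25)) = 32.8938
d((17, -6), (9, 26)) = 32.9848
d((17, -6), (-19, 17)) = 42.72
d((17, -6), (2, -29)) = 27.4591
d((-28, -30), (24, 30)) = 79.3977
d((-28, -30), (10, -12)) = 42.0476
d((-28, -30), (-7, -10)) = 29.0
d((-28, -30), (28, 25)) = 78.492
d((-28, -30), (9, 26)) = 67.1193
d((-28, -30), (-19, 17)) = 47.8539
d((-28, -30), (2, -29)) = 30.0167
d((24, 30), (10, -12)) = 44.2719
d((24, 30), (-7, -10)) = 50.6063
d((24, 30), (28, 25)) = 6.4031
d((24, 30), (9, 26)) = 15.5242
d((24, 30), (-19, 17)) = 44.9222
d((24, 30), (2, -29)) = 62.9682
d((10, -12), (-7, -10)) = 17.1172
d((10, -12), (28, 25)) = 41.1461
d((10, -12), (9, 26)) = 38.0132
d((10, -12), (-19, 17)) = 41.0122
d((10, -12), (2, -29)) = 18.7883
d((-7, -10), (28, 25)) = 49.4975
d((-7, -10), (9, 26)) = 39.3954
d((-7, -10), (-19, 17)) = 29.5466
d((-7, -10), (2, -29)) = 21.0238
d((28, 25), (9, 26)) = 19.0263
d((28, 25), (-19, 17)) = 47.676
d((28, 25), (2, -29)) = 59.9333
d((9, 26), (-19, 17)) = 29.4109
d((9, 26), (2, -29)) = 55.4437
d((-19, 17), (2, -29)) = 50.5668

Closest pair: (8, 29) and (9, 26) with distance 3.1623

The closest pair is (8, 29) and (9, 26) with Euclidean distance 3.1623. For 10 points, brute-force pairwise comparison is shown above. For large n, the divide-and-conquer algorithm (sort by x, recurse on halves, check the dividing strip) achieves O(n log n).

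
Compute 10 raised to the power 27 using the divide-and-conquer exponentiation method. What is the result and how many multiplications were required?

Computing 10^27 by squaring (build up from 10^1; each line after the first costs one multiplication):

10^1 = 10
10^2 = (10^1)^2 = 10^2 = 100
10^3 = 10 * 10^2 = 10 * 100 = 1000
10^6 = (10^3)^2 = 1000^2 = 1000000
10^12 = (10^6)^2 = 1000000^2 = 1000000000000
10^13 = 10 * 10^12 = 10 * 1000000000000 = 10000000000000
10^26 = (10^13)^2 = 10000000000000^2 = 100000000000000000000000000
10^27 = 10 * 10^26 = 10 * 100000000000000000000000000 = 1000000000000000000000000000

Result: 1000000000000000000000000000
Multiplications needed: 7 (7 lines after 10^1)

10^27 = 1000000000000000000000000000. Using exponentiation by squaring, this requires 7 multiplications. The key idea: if the exponent is even, square the half-power; if odd, multiply by the base once.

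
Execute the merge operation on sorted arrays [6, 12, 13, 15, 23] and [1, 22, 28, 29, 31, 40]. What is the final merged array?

Merging process:

Compare 6 vs 1: take 1 from right. Merged: [1]
Compare 6 vs 22: take 6 from left. Merged: [1, 6]
Compare 12 vs 22: take 12 from left. Merged: [1, 6, 12]
Compare 13 vs 22: take 13 from left. Merged: [1, 6, 12, 13]
Compare 15 vs 22: take 15 from left. Merged: [1, 6, 12, 13, 15]
Compare 23 vs 22: take 22 from right. Merged: [1, 6, 12, 13, 15, 22]
Compare 23 vs 28: take 23 from left. Merged: [1, 6, 12, 13, 15, 22, 23]
Append remaining from right: [28, 29, 31, 40]. Merged: [1, 6, 12, 13, 15, 22, 23, 28, 29, 31, 40]

Final merged array: [1, 6, 12, 13, 15, 22, 23, 28, 29, 31, 40]
Total comparisons: 7

The merged array is [1, 6, 12, 13, 15, 22, 23, 28, 29, 31, 40], requiring 7 comparisons. The merge step runs in O(n) time where n is the total number of elements.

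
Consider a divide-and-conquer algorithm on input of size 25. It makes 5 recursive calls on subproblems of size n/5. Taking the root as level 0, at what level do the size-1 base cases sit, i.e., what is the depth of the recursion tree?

For divide and conquer with division factor 5:

Problem sizes at each level:
Level 0: 25
Level 1: 5
Level 2: 1

The root is level 0 and the size-1 base case is level 2 (the tree spans levels 0 through 2, i.e. 3 levels counting the root), so the depth is the number of divisions: log_5(25) = 2

The recursion tree depth is log_5(25) = 2. At each level, the problem size is divided by 5, so it takes 2 divisions to reduce to a base case of size 1. The algorithm makes 5 recursive calls at each level.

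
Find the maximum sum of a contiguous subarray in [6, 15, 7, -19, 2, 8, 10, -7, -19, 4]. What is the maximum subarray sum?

Using Kadane's algorithm on [6, 15, 7, -19, 2, 8, 10, -7, -19, 4]:

Scanning through the array:
Position 1 (value 15): max_ending_here = 21, max_so_far = 21
Position 2 (value 7): max_ending_here = 28, max_so_far = 28
Position 3 (value -19): max_ending_here = 9, max_so_far = 28
Position 4 (value 2): max_ending_here = 11, max_so_far = 28
Position 5 (value 8): max_ending_here = 19, max_so_far = 28
Position 6 (value 10): max_ending_here = 29, max_so_far = 29
Position 7 (value -7): max_ending_here = 22, max_so_far = 29
Position 8 (value -19): max_ending_here = 3, max_so_far = 29
Position 9 (value 4): max_ending_here = 7, max_so_far = 29

Maximum subarray: [6, 15, 7, -19, 2, 8, 10]
Maximum sum: 29

The maximum subarray is [6, 15, 7, -19, 2, 8, 10] with sum 29. This subarray runs from index 0 to index 6.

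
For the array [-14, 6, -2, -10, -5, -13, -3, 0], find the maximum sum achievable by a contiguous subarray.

Using Kadane's algorithm on [-14, 6, -2, -10, -5, -13, -3, 0]:

Scanning through the array:
Position 1 (value 6): max_ending_here = 6, max_so_far = 6
Position 2 (value -2): max_ending_here = 4, max_so_far = 6
Position 3 (value -10): max_ending_here = -6, max_so_far = 6
Position 4 (value -5): max_ending_here = -5, max_so_far = 6
Position 5 (value -13): max_ending_here = -13, max_so_far = 6
Position 6 (value -3): max_ending_here = -3, max_so_far = 6
Position 7 (value 0): max_ending_here = 0, max_so_far = 6

Maximum subarray: [6]
Maximum sum: 6

The maximum subarray is [6] with sum 6. This subarray runs from index 1 to index 1.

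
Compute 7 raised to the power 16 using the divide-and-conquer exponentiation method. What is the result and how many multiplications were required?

Computing 7^16 by squaring (build up from 7^1; each line after the first costs one multiplication):

7^1 = 7
7^2 = (7^1)^2 = 7^2 = 49
7^4 = (7^2)^2 = 49^2 = 2401
7^8 = (7^4)^2 = 2401^2 = 5764801
7^16 = (7^8)^2 = 5764801^2 = 33232930569601

Result: 33232930569601
Multiplications needed: 4 (4 lines after 7^1)

7^16 = 33232930569601. Using exponentiation by squaring, this requires 4 multiplications. The key idea: if the exponent is even, square the half-power; if odd, multiply by the base once.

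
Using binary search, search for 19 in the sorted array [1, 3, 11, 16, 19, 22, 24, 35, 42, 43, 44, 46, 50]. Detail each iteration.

Binary search for 19 in [1, 3, 11, 16, 19, 22, 24, 35, 42, 43, 44, 46, 50]:

lo=0, hi=12, mid=6, arr[mid]=24 -> 24 > 19, search left half
lo=0, hi=5, mid=2, arr[mid]=11 -> 11 < 19, search right half
lo=3, hi=5, mid=4, arr[mid]=19 -> Found target at index 4!

Binary search finds 19 at index 4 after 3 comparisons. The search repeatedly halves the search space by comparing with the middle element.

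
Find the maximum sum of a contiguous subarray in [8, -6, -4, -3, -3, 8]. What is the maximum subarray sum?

Using Kadane's algorithm on [8, -6, -4, -3, -3, 8]:

Scanning through the array:
Position 1 (value -6): max_ending_here = 2, max_so_far = 8
Position 2 (value -4): max_ending_here = -2, max_so_far = 8
Position 3 (value -3): max_ending_here = -3, max_so_far = 8
Position 4 (value -3): max_ending_here = -3, max_so_far = 8
Position 5 (value 8): max_ending_here = 8, max_so_far = 8

Maximum subarray: [8]
Maximum sum: 8

The maximum subarray is [8] with sum 8. This subarray runs from index 0 to index 0.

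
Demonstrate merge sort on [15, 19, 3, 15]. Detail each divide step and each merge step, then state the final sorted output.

Merge sort trace:

Split: [15, 19, 3, 15] -> [15, 19] and [3, 15]
  Split: [15, 19] -> [15] and [19]
  Merge: [15] + [19] -> [15, 19]
  Split: [3, 15] -> [3] and [15]
  Merge: [3] + [15] -> [3, 15]
Merge: [15, 19] + [3, 15] -> [3, 15, 15, 19]

Final sorted array: [3, 15, 15, 19]

The merge sort proceeds by recursively splitting the array and merging sorted halves.
After all merges, the sorted array is [3, 15, 15, 19].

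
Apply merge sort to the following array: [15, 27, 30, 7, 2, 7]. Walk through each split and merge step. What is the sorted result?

Merge sort trace:

Split: [15, 27, 30, 7, 2, 7] -> [15, 27, 30] and [7, 2, 7]
  Split: [15, 27, 30] -> [15] and [27, 30]
    Split: [27, 30] -> [27] and [30]
    Merge: [27] + [30] -> [27, 30]
  Merge: [15] + [27, 30] -> [15, 27, 30]
  Split: [7, 2, 7] -> [7] and [2, 7]
    Split: [2, 7] -> [2] and [7]
    Merge: [2] + [7] -> [2, 7]
  Merge: [7] + [2, 7] -> [2, 7, 7]
Merge: [15, 27, 30] + [2, 7, 7] -> [2, 7, 7, 15, 27, 30]

Final sorted array: [2, 7, 7, 15, 27, 30]

The merge sort proceeds by recursively splitting the array and merging sorted halves.
After all merges, the sorted array is [2, 7, 7, 15, 27, 30].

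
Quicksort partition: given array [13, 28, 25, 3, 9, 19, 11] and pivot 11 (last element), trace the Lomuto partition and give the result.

Lomuto partition with pivot = 11:

Initial array: [13, 28, 25, 3, 9, 19, 11]

arr[0]=13 > 11: no swap
arr[1]=28 > 11: no swap
arr[2]=25 > 11: no swap
arr[3]=3 <= 11: swap with position 0, array becomes [3, 28, 25, 13, 9, 19, 11]
arr[4]=9 <= 11: swap with position 1, array becomes [3, 9, 25, 13, 28, 19, 11]
arr[5]=19 > 11: no swap

Place pivot at position 2: [3, 9, 11, 13, 28, 19, 25]
Pivot position: 2

After partitioning with pivot 11, the array becomes [3, 9, 11, 13, 28, 19, 25]. The pivot is placed at index 2. All elements to the left of the pivot are <= 11, and all elements to the right are > 11.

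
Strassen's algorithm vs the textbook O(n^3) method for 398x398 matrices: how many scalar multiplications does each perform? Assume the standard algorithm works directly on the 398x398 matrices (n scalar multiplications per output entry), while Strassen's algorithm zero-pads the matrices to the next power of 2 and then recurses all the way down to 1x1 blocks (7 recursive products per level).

Matrix multiplication for 398x398 matrices:

Strassen's algorithm requires power-of-2 dimensions. Pad 398x398 to 512x512 (next power of 2).

Standard algorithm: 398^3 = 63044792 multiplications
Strassen's algorithm: 7^(log2(512)) = 7^9 = 40353607 multiplications
Savings: 63044792 - 40353607 = 22691185 multiplications

Standard: 63044792 multiplications (398^3). Strassen: 40353607 multiplications (7^9, after padding to 512x512). Strassen reduces 8 recursive multiplications to 7 at each level.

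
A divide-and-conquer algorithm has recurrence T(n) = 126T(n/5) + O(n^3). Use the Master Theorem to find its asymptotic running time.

Master Theorem for T(n) = 126T(n/5) + O(n^3):

a = 126, b = 5, c = 3
log_b(a) = log_5(126) = 3.0050

Case 1: c = 3 < log_5(126) = 3.0050
T(n) = O(n^(log_5 126))

For T(n) = 126T(n/5) + O(n^3): log_5(126) = 3.0050. This is Case 1 of the Master Theorem (c < log_b(a), work dominated by leaves), giving O(n^(log_5 126)).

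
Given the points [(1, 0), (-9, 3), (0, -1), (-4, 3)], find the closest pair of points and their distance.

Computing all pairwise distances among 4 points:

d((1, 0), (-9, 3)) = 10.4403
d((1, 0), (0, -1)) = 1.4142 <-- minimum
d((1, 0), (-4, 3)) = 5.831
d((-9, 3), (0, -1)) = 9.8489
d((-9, 3), (-4, 3)) = 5.0
d((0, -1), (-4, 3)) = 5.6569

Closest pair: (1, 0) and (0, -1) with distance 1.4142

The closest pair is (1, 0) and (0, -1) with Euclidean distance 1.4142. For 4 points, brute-force pairwise comparison is shown above. For large n, the divide-and-conquer algorithm (sort by x, recurse on halves, check the dividing strip) achieves O(n log n).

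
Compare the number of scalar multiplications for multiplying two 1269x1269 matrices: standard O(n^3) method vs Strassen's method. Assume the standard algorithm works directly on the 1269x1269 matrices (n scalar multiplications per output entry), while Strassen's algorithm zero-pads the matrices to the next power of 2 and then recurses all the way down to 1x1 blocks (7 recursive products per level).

Matrix multiplication for 1269x1269 matrices:

Strassen's algorithm requires power-of-2 dimensions. Pad 1269x1269 to 2048x2048 (next power of 2).

Standard algorithm: 1269^3 = 2043548109 multiplications
Strassen's algorithm: 7^(log2(2048)) = 7^11 = 1977326743 multiplications
Savings: 2043548109 - 1977326743 = 66221366 multiplications

Standard: 2043548109 multiplications (1269^3). Strassen: 1977326743 multiplications (7^11, after padding to 2048x2048). Strassen reduces 8 recursive multiplications to 7 at each level.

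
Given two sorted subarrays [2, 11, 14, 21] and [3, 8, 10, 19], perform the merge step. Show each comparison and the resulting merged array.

Merging process:

Compare 2 vs 3: take 2 from left. Merged: [2]
Compare 11 vs 3: take 3 from right. Merged: [2, 3]
Compare 11 vs 8: take 8 from right. Merged: [2, 3, 8]
Compare 11 vs 10: take 10 from right. Merged: [2, 3, 8, 10]
Compare 11 vs 19: take 11 from left. Merged: [2, 3, 8, 10, 11]
Compare 14 vs 19: take 14 from left. Merged: [2, 3, 8, 10, 11, 14]
Compare 21 vs 19: take 19 from right. Merged: [2, 3, 8, 10, 11, 14, 19]
Append remaining from left: [21]. Merged: [2, 3, 8, 10, 11, 14, 19, 21]

Final merged array: [2, 3, 8, 10, 11, 14, 19, 21]
Total comparisons: 7

The merged array is [2, 3, 8, 10, 11, 14, 19, 21], requiring 7 comparisons. The merge step runs in O(n) time where n is the total number of elements.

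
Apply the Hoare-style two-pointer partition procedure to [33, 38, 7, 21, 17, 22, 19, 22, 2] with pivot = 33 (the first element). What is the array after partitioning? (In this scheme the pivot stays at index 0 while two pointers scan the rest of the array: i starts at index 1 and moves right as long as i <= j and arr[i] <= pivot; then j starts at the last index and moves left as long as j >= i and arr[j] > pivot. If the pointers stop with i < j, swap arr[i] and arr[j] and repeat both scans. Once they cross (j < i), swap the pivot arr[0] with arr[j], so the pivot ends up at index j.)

Hoare-style two-pointer partition with pivot = 33:

Initial array: [33, 38, 7, 21, 17, 22, 19, 22, 2]

Pointers start at i = 1, j = 8.
i stops at index 1 (arr[1]=38 > 33), j stops at index 8 (arr[8]=2 <= 33): swap arr[1] and arr[8], array becomes [33, 2, 7, 21, 17, 22, 19, 22, 38]
i ends at 8, j ends at 7: the pointers have crossed (j < i), so scanning stops.

Swap pivot arr[0] with arr[7] to place pivot at position 7: [22, 2, 7, 21, 17, 22, 19, 33, 38]
Pivot position: 7

After partitioning with pivot 33, the array becomes [22, 2, 7, 21, 17, 22, 19, 33, 38]. The pivot is placed at index 7. All elements to the left of the pivot are <= 33, and all elements to the right are > 33.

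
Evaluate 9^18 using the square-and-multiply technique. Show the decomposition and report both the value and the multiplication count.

Computing 9^18 by squaring (build up from 9^1; each line after the first costs one multiplication):

9^1 = 9
9^2 = (9^1)^2 = 9^2 = 81
9^4 = (9^2)^2 = 81^2 = 6561
9^8 = (9^4)^2 = 6561^2 = 43046721
9^9 = 9 * 9^8 = 9 * 43046721 = 387420489
9^18 = (9^9)^2 = 387420489^2 = 150094635296999121

Result: 150094635296999121
Multiplications needed: 5 (5 lines after 9^1)

9^18 = 150094635296999121. Using exponentiation by squaring, this requires 5 multiplications. The key idea: if the exponent is even, square the half-power; if odd, multiply by the base once.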